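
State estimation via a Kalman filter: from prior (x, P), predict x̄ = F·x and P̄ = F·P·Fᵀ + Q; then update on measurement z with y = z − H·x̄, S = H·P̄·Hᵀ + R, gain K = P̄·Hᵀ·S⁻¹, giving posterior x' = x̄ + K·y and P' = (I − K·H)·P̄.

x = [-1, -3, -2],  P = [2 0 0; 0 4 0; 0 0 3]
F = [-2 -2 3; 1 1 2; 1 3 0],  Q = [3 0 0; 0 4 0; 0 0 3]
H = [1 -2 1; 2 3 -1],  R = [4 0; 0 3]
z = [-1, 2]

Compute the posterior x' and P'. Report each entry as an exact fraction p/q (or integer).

x̄ = F·x = [2, -8, -10]
P̄ = F·P·Fᵀ + Q = [54 6 -28; 6 22 14; -28 14 41]
y = z − H·x̄ = [-9, 12]
S = H·P̄·Hᵀ + R = [51 -29; -29 558]
K = P̄·Hᵀ·S⁻¹ = [12278/27617 8260/27617; -11536/27617 2568/27617; -9965/27617 -3240/27617]
x' = x̄ + K·y = [43852/27617, -86296/27617, -225365/27617]
P' = (I − K·H)·P̄ = [47386/27617 -68266/27617 -134806/27617; -68266/27617 166358/27617 354838/27617; -134806/27617 354838/27617 804622/27617]

x' = [43852/27617, -86296/27617, -225365/27617]
P' = [47386/27617 -68266/27617 -134806/27617; -68266/27617 166358/27617 354838/27617; -134806/27617 354838/27617 804622/27617]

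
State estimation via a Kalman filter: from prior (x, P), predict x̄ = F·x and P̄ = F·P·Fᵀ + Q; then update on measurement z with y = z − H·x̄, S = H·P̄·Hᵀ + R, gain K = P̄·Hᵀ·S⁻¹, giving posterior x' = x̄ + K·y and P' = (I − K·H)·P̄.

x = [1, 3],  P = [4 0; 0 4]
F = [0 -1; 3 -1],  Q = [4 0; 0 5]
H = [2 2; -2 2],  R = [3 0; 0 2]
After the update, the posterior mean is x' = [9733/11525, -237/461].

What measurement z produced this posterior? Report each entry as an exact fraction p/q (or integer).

x̄ = F·x = [-3, 0]
P̄ = F·P·Fᵀ + Q = [8 4; 4 45]
S = H·P̄·Hᵀ + R = [247 148; 148 182]
K = P̄·Hᵀ·S⁻¹ = [2776/11525 -2764/11525; 114/461 115/461]
x' − x̄ = [44308/11525, -237/461] = K·y
y = (KᵀK)⁻¹·Kᵀ·(x' − x̄) = [7, -9]
z = y + H·x̄ = [7, -9] + [-6, 6] = [1, -3]

z = [1, -3]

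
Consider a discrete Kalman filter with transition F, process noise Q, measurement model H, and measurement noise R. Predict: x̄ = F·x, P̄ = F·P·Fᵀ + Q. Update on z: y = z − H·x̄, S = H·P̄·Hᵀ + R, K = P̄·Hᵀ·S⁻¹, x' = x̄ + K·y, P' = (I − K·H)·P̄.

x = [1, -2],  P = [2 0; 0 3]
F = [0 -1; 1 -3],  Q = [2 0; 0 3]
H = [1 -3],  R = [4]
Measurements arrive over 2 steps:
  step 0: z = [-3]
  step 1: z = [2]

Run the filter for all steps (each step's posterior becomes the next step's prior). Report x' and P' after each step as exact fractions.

step 0: x' = [134/243, 103/81], P' = [731/243 91/81; 91/81 23/27]
step 1: x' = [-211/189, -8713/7371], P' = [355/126 367/378; 367/378 11047/14742]

step 0: x̄ = F·x = [2, 7]
step 0: P̄ = F·P·Fᵀ + Q = [5 9; 9 32]
step 0: y = z − H·x̄ = [16]
step 0: S = H·P̄·Hᵀ + R = [243]
step 0: K = P̄·Hᵀ·S⁻¹ = [-22/243; -29/81]
step 0: x' = x̄ + K·y = [134/243, 103/81]
step 0: P' = (I − K·H)·P̄ = [731/243 91/81; 91/81 23/27]
step 1: x̄ = F·x = [-103/81, -793/243]
step 1: P̄ = F·P·Fᵀ + Q = [77/27 116/81; 116/81 1685/243]
step 1: y = z − H·x̄ = [-176/27]
step 1: S = H·P̄·Hᵀ + R = [182/3]
step 1: K = P̄·Hᵀ·S⁻¹ = [-1/42; -523/1638]
step 1: x' = x̄ + K·y = [-211/189, -8713/7371]
step 1: P' = (I − K·H)·P̄ = [355/126 367/378; 367/378 11047/14742]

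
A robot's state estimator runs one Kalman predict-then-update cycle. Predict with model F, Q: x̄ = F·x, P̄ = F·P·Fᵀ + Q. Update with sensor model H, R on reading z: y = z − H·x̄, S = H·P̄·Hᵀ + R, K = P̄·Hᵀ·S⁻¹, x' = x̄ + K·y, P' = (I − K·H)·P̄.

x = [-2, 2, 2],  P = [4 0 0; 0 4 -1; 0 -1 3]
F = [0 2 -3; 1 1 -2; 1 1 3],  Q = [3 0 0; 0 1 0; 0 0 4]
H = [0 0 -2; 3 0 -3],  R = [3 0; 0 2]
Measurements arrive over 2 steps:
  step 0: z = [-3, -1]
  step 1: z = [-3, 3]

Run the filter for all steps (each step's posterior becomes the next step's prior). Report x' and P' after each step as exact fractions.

step 0: x̄ = F·x = [-2, -4, 6]
step 0: P̄ = F·P·Fᵀ + Q = [58 33 -22; 33 25 -11; -22 -11 33]
step 0: y = z − H·x̄ = [9, 23]
step 0: S = H·P̄·Hᵀ + R = [135 330; 330 1217]
step 0: K = P̄·Hᵀ·S⁻¹ = [-25652/55395 1192/3693; -16786/55395 704/3693; -8624/18465 -11/1231]
step 0: x' = x̄ + K·y = [23194/18465, -43258/18465, 9793/6155]
step 0: P' = (I − K·H)·P̄ = [50398/55395 32219/55395 12826/18465; 32219/55395 360247/55395 8393/18465; 12826/18465 8393/18465 4312/6155]
step 1: x̄ = F·x = [-174653/18465, -26274/6155, 22691/6155]
step 1: P̄ = F·P·Fᵀ + Q = [1654297/55395 80677/6155 131921/18465; 80677/6155 47898/6155 33988/6155; 131921/18465 33988/6155 158653/6155]
step 1: y = z − H·x̄ = [26917/6155, 261191/6155]
step 1: S = H·P̄·Hᵀ + R = [653077/6155 688076/6155; 688076/6155 2302958/6155]
step 1: K = P̄·Hᵀ·S⁻¹ = [-119706262/251151987 876517/2700559; -20546110/83717329 724547/5401118; -40131446/83717329 -16647/2700559]
step 1: x' = x̄ + K·y = [186712732/83717329, 58707121/167434658, 111230274/83717329]
step 1: P' = (I − K·H)·P̄ = [233903447/251151987 114918452/251151987 59853131/83717329; 114918452/251151987 338011639/167434658 30819165/83717329; 59853131/83717329 30819165/83717329 60197169/83717329]

step 0: x' = [23194/18465, -43258/18465, 9793/6155], P' = [50398/55395 32219/55395 12826/18465; 32219/55395 360247/55395 8393/18465; 12826/18465 8393/18465 4312/6155]
step 1: x' = [186712732/83717329, 58707121/167434658, 111230274/83717329], P' = [233903447/251151987 114918452/251151987 59853131/83717329; 114918452/251151987 338011639/167434658 30819165/83717329; 59853131/83717329 30819165/83717329 60197169/83717329]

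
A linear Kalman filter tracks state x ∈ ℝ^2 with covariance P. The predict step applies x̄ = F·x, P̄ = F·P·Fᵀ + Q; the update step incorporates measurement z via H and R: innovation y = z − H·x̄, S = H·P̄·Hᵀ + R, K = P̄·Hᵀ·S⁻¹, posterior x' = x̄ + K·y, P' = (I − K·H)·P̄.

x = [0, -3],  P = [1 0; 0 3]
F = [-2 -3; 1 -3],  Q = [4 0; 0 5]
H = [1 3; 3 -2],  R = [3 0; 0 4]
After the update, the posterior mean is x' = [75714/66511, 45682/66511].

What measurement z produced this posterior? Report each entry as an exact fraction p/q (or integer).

z = [3, 2]

x̄ = F·x = [9, 9]
P̄ = F·P·Fᵀ + Q = [35 25; 25 33]
S = H·P̄·Hᵀ + R = [485 82; 82 151]
K = P̄·Hᵀ·S⁻¹ = [12100/66511 17655/66511; 17986/66511 -5803/66511]
x' − x̄ = [-522885/66511, -552917/66511] = K·y
y = (KᵀK)⁻¹·Kᵀ·(x' − x̄) = [-33, -7]
z = y + H·x̄ = [-33, -7] + [36, 9] = [3, 2]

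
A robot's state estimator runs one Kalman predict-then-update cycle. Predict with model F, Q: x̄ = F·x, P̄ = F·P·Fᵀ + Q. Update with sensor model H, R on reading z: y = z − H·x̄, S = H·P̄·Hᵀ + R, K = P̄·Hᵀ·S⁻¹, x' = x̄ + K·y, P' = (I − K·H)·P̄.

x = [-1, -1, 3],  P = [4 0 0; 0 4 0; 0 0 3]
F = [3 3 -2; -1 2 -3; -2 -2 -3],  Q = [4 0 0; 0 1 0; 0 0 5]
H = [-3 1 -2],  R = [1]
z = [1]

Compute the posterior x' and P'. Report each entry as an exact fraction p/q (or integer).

x' = [318/481, -2010/481, -1740/481]
P' = [12052/481 510/481 -17736/481; 510/481 16688/481 7619/481; -17736/481 7619/481 30423/481]

x̄ = F·x = [-12, -10, -5]
P̄ = F·P·Fᵀ + Q = [88 30 -30; 30 48 19; -30 19 64]
y = z − H·x̄ = [-35]
S = H·P̄·Hᵀ + R = [481]
K = P̄·Hᵀ·S⁻¹ = [-174/481; -80/481; -19/481]
x' = x̄ + K·y = [318/481, -2010/481, -1740/481]
P' = (I − K·H)·P̄ = [12052/481 510/481 -17736/481; 510/481 16688/481 7619/481; -17736/481 7619/481 30423/481]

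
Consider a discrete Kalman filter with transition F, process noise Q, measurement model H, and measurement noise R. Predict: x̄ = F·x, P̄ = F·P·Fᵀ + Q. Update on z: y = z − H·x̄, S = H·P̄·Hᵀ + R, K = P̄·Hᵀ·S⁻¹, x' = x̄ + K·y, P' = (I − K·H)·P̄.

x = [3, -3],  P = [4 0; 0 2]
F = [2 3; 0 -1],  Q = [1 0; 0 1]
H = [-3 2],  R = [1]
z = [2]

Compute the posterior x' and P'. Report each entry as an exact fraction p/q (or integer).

x' = [321/400, 111/50]
P' = [311/400 51/50; 51/50 39/25]

x̄ = F·x = [-3, 3]
P̄ = F·P·Fᵀ + Q = [35 -6; -6 3]
y = z − H·x̄ = [-13]
S = H·P̄·Hᵀ + R = [400]
K = P̄·Hᵀ·S⁻¹ = [-117/400; 3/50]
x' = x̄ + K·y = [321/400, 111/50]
P' = (I − K·H)·P̄ = [311/400 51/50; 51/50 39/25]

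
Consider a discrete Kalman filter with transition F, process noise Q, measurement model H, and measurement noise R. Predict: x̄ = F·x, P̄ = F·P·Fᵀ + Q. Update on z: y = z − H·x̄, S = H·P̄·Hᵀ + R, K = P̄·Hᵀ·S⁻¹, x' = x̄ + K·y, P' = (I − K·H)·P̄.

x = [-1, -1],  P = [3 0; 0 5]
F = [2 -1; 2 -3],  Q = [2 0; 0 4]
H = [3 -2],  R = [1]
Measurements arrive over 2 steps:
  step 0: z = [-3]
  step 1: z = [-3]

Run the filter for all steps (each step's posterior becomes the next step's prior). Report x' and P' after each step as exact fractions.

step 0: x' = [-43/46, 5/46], P' = [1739/92 2607/92; 2607/92 3931/92]
step 1: x' = [-160955/76839, -126241/76839], P' = [126859/76839 187217/76839; 187217/76839 295405/76839]

step 0: x̄ = F·x = [-1, 1]
step 0: P̄ = F·P·Fᵀ + Q = [19 27; 27 61]
step 0: y = z − H·x̄ = [2]
step 0: S = H·P̄·Hᵀ + R = [92]
step 0: K = P̄·Hᵀ·S⁻¹ = [3/92; -41/92]
step 0: x' = x̄ + K·y = [-43/46, 5/46]
step 0: P' = (I − K·H)·P̄ = [1739/92 2607/92; 2607/92 3931/92]
step 1: x̄ = F·x = [-91/46, -101/46]
step 1: P̄ = F·P·Fᵀ + Q = [643/92 -2107/92; -2107/92 11419/92]
step 1: y = z − H·x̄ = [-67/46]
step 1: S = H·P̄·Hᵀ + R = [76839/92]
step 1: K = P̄·Hᵀ·S⁻¹ = [6143/76839; -29159/76839]
step 1: x' = x̄ + K·y = [-160955/76839, -126241/76839]
step 1: P' = (I − K·H)·P̄ = [126859/76839 187217/76839; 187217/76839 295405/76839]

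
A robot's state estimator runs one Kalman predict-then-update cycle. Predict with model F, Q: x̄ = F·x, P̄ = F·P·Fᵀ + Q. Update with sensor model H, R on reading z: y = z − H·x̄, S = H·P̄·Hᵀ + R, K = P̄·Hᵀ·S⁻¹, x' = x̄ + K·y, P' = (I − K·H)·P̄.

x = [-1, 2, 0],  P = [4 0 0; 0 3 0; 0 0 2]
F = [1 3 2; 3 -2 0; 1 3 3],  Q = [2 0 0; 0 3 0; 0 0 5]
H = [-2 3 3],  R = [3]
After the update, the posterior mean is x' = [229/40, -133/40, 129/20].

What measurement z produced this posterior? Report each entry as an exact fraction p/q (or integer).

x̄ = F·x = [5, -7, 5]
P̄ = F·P·Fᵀ + Q = [41 -6 43; -6 51 -6; 43 -6 54]
S = H·P̄·Hᵀ + R = [560]
K = P̄·Hᵀ·S⁻¹ = [29/560; 21/80; 29/280]
x' − x̄ = [29/40, 147/40, 29/20] = K·y
y = (KᵀK)⁻¹·Kᵀ·(x' − x̄) = [14]
z = y + H·x̄ = [14] + [-16] = [-2]

z = [-2]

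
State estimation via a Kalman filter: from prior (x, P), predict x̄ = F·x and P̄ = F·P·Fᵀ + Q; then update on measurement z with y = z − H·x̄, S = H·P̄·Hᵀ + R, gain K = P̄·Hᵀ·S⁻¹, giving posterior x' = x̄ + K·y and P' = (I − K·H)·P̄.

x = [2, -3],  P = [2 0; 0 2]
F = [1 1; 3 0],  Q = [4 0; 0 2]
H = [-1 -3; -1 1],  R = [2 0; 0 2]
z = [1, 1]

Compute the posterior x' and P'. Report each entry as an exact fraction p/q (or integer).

x' = [-845/617, 90/617]
P' = [628/617 -118/617; -118/617 144/617]

x̄ = F·x = [-1, 6]
P̄ = F·P·Fᵀ + Q = [8 6; 6 20]
y = z − H·x̄ = [18, -6]
S = H·P̄·Hᵀ + R = [226 -40; -40 18]
K = P̄·Hᵀ·S⁻¹ = [-137/617 -373/617; -157/617 131/617]
x' = x̄ + K·y = [-845/617, 90/617]
P' = (I − K·H)·P̄ = [628/617 -118/617; -118/617 144/617]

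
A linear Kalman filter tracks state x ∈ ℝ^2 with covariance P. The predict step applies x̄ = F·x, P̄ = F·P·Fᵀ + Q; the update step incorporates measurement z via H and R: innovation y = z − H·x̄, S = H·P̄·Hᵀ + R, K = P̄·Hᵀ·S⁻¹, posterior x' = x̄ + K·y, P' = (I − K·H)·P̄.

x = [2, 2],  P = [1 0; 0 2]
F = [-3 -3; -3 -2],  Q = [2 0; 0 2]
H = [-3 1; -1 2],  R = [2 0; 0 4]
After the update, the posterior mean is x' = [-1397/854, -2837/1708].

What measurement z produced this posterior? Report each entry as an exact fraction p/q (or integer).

z = [3, -1]

x̄ = F·x = [-12, -10]
P̄ = F·P·Fᵀ + Q = [29 21; 21 19]
S = H·P̄·Hᵀ + R = [156 -22; -22 25]
K = P̄·Hᵀ·S⁻¹ = [-341/854 72/427; -363/1708 421/854]
x' − x̄ = [8851/854, 14243/1708] = K·y
y = (KᵀK)⁻¹·Kᵀ·(x' − x̄) = [-23, 7]
z = y + H·x̄ = [-23, 7] + [26, -8] = [3, -1]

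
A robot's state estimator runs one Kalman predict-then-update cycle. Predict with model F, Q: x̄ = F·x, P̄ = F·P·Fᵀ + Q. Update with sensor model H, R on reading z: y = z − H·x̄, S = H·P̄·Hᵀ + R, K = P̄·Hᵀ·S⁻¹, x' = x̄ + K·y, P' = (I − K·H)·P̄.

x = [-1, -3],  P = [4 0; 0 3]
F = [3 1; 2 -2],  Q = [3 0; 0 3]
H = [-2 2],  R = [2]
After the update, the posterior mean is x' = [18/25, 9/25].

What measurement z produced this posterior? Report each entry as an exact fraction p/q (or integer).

x̄ = F·x = [-6, 4]
P̄ = F·P·Fᵀ + Q = [42 18; 18 31]
S = H·P̄·Hᵀ + R = [150]
K = P̄·Hᵀ·S⁻¹ = [-8/25; 13/75]
x' − x̄ = [168/25, -91/25] = K·y
y = (KᵀK)⁻¹·Kᵀ·(x' − x̄) = [-21]
z = y + H·x̄ = [-21] + [20] = [-1]

z = [-1]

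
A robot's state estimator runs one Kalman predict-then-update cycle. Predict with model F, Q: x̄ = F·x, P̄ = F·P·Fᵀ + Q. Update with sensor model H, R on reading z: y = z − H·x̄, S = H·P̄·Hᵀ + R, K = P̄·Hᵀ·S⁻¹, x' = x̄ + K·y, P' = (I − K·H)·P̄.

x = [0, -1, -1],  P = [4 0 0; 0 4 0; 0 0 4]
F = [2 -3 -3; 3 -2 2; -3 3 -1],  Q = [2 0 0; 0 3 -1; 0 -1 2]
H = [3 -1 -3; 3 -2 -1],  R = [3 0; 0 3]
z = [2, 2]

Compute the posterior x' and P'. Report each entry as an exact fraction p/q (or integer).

x' = [97858/190313, -41094/190313, -15534/190313]
P' = [195870/190313 190002/190313 111336/190313; 190002/190313 399411/190313 -5820/190313; 111336/190313 -5820/190313 176109/190313]

x̄ = F·x = [6, 0, -2]
P̄ = F·P·Fᵀ + Q = [90 24 -48; 24 71 -69; -48 -69 78]
y = z − H·x̄ = [-22, -18]
S = H·P̄·Hᵀ + R = [1892 1063; 1063 899]
K = P̄·Hᵀ·S⁻¹ = [21200/190313 32090/190313; 62685/190313 -74332/190313; -62833/190313 56513/190313]
x' = x̄ + K·y = [97858/190313, -41094/190313, -15534/190313]
P' = (I − K·H)·P̄ = [195870/190313 190002/190313 111336/190313; 190002/190313 399411/190313 -5820/190313; 111336/190313 -5820/190313 176109/190313]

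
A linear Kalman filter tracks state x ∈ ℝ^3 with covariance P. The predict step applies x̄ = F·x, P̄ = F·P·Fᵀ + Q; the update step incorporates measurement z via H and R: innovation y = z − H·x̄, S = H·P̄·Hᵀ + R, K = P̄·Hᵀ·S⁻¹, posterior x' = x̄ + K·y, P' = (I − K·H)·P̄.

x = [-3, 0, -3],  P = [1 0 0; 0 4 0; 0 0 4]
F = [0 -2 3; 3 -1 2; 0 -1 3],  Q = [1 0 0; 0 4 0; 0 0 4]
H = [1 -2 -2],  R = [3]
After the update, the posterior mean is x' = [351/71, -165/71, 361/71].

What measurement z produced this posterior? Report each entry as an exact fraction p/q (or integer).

x̄ = F·x = [-9, -15, -9]
P̄ = F·P·Fᵀ + Q = [53 32 44; 32 33 28; 44 28 44]
S = H·P̄·Hᵀ + R = [284]
K = P̄·Hᵀ·S⁻¹ = [-99/284; -45/142; -25/71]
x' − x̄ = [990/71, 900/71, 1000/71] = K·y
y = (KᵀK)⁻¹·Kᵀ·(x' − x̄) = [-40]
z = y + H·x̄ = [-40] + [39] = [-1]

z = [-1]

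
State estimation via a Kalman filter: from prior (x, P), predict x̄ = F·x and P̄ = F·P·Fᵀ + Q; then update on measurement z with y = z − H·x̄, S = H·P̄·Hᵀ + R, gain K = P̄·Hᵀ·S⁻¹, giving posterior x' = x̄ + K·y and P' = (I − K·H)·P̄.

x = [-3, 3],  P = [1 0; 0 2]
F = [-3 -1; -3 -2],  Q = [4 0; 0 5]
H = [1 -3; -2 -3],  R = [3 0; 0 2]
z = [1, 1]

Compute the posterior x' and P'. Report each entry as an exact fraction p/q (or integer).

x' = [1454/4853, -6289/14559]
P' = [2445/4853 -618/4853; -618/4853 2386/14559]

x̄ = F·x = [6, 3]
P̄ = F·P·Fᵀ + Q = [15 13; 13 22]
y = z − H·x̄ = [4, 22]
S = H·P̄·Hᵀ + R = [138 207; 207 416]
K = P̄·Hᵀ·S⁻¹ = [1433/4853 -66/211; -3004/14559 -25/211]
x' = x̄ + K·y = [1454/4853, -6289/14559]
P' = (I − K·H)·P̄ = [2445/4853 -618/4853; -618/4853 2386/14559]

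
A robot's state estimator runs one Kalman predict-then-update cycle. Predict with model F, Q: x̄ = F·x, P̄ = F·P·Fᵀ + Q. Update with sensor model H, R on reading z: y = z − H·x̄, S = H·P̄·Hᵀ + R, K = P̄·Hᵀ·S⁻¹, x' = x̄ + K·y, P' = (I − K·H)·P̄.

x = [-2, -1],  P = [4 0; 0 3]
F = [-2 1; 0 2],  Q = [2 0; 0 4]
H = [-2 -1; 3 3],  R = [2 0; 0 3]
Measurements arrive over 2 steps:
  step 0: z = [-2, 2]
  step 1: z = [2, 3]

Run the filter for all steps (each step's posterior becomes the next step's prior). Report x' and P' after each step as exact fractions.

step 0: x̄ = F·x = [3, -2]
step 0: P̄ = F·P·Fᵀ + Q = [21 6; 6 16]
step 0: y = z − H·x̄ = [2, -1]
step 0: S = H·P̄·Hᵀ + R = [126 -228; -228 444]
step 0: K = P̄·Hᵀ·S⁻¹ = [-79/110 -41/220; 109/165 161/330]
step 0: x' = x̄ + K·y = [7/4, -7/6]
step 0: P' = (I − K·H)·P̄ = [357/220 -199/110; -199/110 379/165]
step 1: x̄ = F·x = [-14/3, -7/3]
step 1: P̄ = F·P·Fᵀ + Q = [2974/165 1952/165; 1952/165 2176/165]
step 1: y = z − H·x̄ = [-29/3, 24]
step 1: S = H·P̄·Hᵀ + R = [4442/33 -2796/11; -2796/11 27327/55]
step 1: K = P̄·Hᵀ·S⁻¹ = [-28142/62459 -3138/62459; 21152/62459 20256/62459]
step 1: x' = x̄ + K·y = [-94748/62459, 135937/62459]
step 1: P' = (I − K·H)·P̄ = [59422/62459 -62560/62459; -62560/62459 82816/62459]

step 0: x' = [7/4, -7/6], P' = [357/220 -199/110; -199/110 379/165]
step 1: x' = [-94748/62459, 135937/62459], P' = [59422/62459 -62560/62459; -62560/62459 82816/62459]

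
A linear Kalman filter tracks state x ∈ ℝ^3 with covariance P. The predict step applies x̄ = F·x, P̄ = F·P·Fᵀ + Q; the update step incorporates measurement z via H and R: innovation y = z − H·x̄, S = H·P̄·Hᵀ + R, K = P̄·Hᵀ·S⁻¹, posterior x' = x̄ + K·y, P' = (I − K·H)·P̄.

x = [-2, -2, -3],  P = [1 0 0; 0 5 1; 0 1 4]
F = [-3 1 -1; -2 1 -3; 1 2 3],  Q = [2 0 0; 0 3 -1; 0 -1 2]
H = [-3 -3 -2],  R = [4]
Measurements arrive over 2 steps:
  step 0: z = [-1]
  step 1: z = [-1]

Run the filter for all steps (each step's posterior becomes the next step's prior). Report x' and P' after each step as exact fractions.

step 0: x̄ = F·x = [7, 11, -15]
step 0: P̄ = F·P·Fᵀ + Q = [18 19 -4; 19 42 -32; -4 -32 71]
step 0: y = z − H·x̄ = [23]
step 0: S = H·P̄·Hᵀ + R = [738]
step 0: K = P̄·Hᵀ·S⁻¹ = [-103/738; -119/738; -17/369]
step 0: x' = x̄ + K·y = [2797/738, 5381/738, -5926/369]
step 0: P' = (I − K·H)·P̄ = [2675/738 1765/738 -3227/369; 1765/738 16835/738 -13831/369; -3227/369 -13831/369 25621/369]
step 1: x̄ = F·x = [4421/369, 3927/82, -21997/738]
step 1: P̄ = F·P·Fᵀ + Q = [49819/369 12080/41 -50014/369; 12080/41 63599/82 -33091/82; -50014/369 -33091/82 169061/738]
step 1: y = z − H·x̄ = [87823/738]
step 1: S = H·P̄·Hᵀ + R = [5867213/738]
step 1: K = P̄·Hᵀ·S⁻¹ = [-751178/5867213; -1773855/5867213; 855419/5867213]
step 1: x' = x̄ + K·y = [-19095946/5867213, 69891113/5867213, -73083498/5867213]
step 1: P' = (I − K·H)·P̄ = [27546045/5867213 -76848315/5867213 75455761/5867213; -76848315/5867213 286962541/5867213 -311623629/5867213; 75455761/5867213 -311623629/5867213 352540964/5867213]

step 0: x' = [2797/738, 5381/738, -5926/369], P' = [2675/738 1765/738 -3227/369; 1765/738 16835/738 -13831/369; -3227/369 -13831/369 25621/369]
step 1: x' = [-19095946/5867213, 69891113/5867213, -73083498/5867213], P' = [27546045/5867213 -76848315/5867213 75455761/5867213; -76848315/5867213 286962541/5867213 -311623629/5867213; 75455761/5867213 -311623629/5867213 352540964/5867213]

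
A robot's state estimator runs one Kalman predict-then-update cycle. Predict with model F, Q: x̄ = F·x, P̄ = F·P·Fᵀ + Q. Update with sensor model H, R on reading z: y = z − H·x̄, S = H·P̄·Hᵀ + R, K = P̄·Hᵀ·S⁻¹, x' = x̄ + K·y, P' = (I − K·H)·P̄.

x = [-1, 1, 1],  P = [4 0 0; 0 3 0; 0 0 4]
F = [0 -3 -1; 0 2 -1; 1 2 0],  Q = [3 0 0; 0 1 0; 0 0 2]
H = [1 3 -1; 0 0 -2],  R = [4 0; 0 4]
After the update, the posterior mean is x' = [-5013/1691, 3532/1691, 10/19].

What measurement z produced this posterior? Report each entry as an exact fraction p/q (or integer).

z = [3, -1]

x̄ = F·x = [-4, 1, 1]
P̄ = F·P·Fᵀ + Q = [34 -14 -18; -14 17 12; -18 12 18]
S = H·P̄·Hᵀ + R = [89 0; 0 76]
K = P̄·Hᵀ·S⁻¹ = [10/89 9/19; 25/89 -6/19; 0 -9/19]
x' − x̄ = [1751/1691, 1841/1691, -9/19] = K·y
y = (KᵀK)⁻¹·Kᵀ·(x' − x̄) = [5, 1]
z = y + H·x̄ = [5, 1] + [-2, -2] = [3, -1]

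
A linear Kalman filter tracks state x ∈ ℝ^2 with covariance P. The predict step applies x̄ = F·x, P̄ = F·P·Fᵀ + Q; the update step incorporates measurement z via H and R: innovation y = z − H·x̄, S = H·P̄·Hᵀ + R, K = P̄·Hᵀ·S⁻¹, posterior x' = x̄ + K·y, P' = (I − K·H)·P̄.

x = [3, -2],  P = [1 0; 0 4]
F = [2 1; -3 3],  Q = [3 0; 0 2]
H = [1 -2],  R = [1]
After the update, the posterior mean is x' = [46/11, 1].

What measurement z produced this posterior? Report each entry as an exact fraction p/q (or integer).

x̄ = F·x = [4, -15]
P̄ = F·P·Fᵀ + Q = [11 6; 6 47]
S = H·P̄·Hᵀ + R = [176]
K = P̄·Hᵀ·S⁻¹ = [-1/176; -1/2]
x' − x̄ = [2/11, 16] = K·y
y = (KᵀK)⁻¹·Kᵀ·(x' − x̄) = [-32]
z = y + H·x̄ = [-32] + [34] = [2]

z = [2]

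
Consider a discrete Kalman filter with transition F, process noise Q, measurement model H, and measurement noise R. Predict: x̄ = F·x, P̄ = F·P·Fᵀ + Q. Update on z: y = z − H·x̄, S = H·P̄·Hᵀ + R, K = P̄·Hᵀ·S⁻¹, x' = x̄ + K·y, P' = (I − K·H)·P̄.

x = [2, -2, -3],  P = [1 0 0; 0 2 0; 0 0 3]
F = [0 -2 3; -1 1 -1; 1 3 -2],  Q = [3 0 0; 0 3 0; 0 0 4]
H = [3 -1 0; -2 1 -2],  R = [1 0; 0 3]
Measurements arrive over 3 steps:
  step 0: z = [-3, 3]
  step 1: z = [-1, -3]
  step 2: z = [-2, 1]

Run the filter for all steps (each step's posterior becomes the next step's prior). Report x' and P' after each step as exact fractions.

step 0: x' = [-1143/655, -2891/1310, -551/655], P' = [5081/10480 12121/10480 807/10480; 12121/10480 37441/10480 6007/10480; 807/10480 6007/10480 9449/10480]
step 1: x' = [-2777525/52270053, 42437819/52270053, 28681190/17423351], P' = [104201642/261350265 234291001/261350265 745697/17423351; 234291001/261350265 727985843/261350265 8300146/17423351; 745697/17423351 8300146/17423351 15781311/17423351]
step 2: x' = [-1266080206694/2690455785535, 1405310549411/2690455785535, 1048311157477/2690455785535], P' = [1072487870072/2690455785535 2410482297592/2690455785535 113433644799/2690455785535; 2410482297592/2690455785535 7485922456487/2690455785535 1271339390709/2690455785535; 113433644799/2690455785535 1271339390709/2690455785535 2422936766073/2690455785535]

step 0: x̄ = F·x = [-5, -1, 2]
step 0: P̄ = F·P·Fᵀ + Q = [38 -13 -30; -13 9 11; -30 11 35]
step 0: y = z − H·x̄ = [11, -2]
step 0: S = H·P̄·Hᵀ + R = [430 -100; -100 72]
step 0: K = P̄·Hᵀ·S⁻¹ = [1561/5240 23/2096; -539/5240 79/2096; -1793/5240 -967/2096]
step 0: x' = x̄ + K·y = [-1143/655, -2891/1310, -551/655]
step 0: P' = (I − K·H)·P̄ = [5081/10480 12121/10480 807/10480; 12121/10480 37441/10480 6007/10480; 807/10480 6007/10480 9449/10480]
step 1: x̄ = F·x = [1238/655, 497/1310, -1751/262]
step 1: P̄ = F·P·Fᵀ + Q = [194161/10480 -51373/10480 -22507/1048; -51373/10480 48769/10480 7267/1048; -22507/1048 7267/1048 20959/524]
step 1: y = z − H·x̄ = [-8241/1310, -3397/262]
step 1: S = H·P̄·Hᵀ + R = [264367/1310 629/262; 629/262 129565/2096]
step 1: K = P̄·Hᵀ·S⁻¹ = [15662785/52270053 68957/15373545; -5022568/52270053 203911/15373545; -6063055/17423351 -485370/1024903]
step 1: x' = x̄ + K·y = [-2777525/52270053, 42437819/52270053, 28681190/17423351]
step 1: P' = (I − K·H)·P̄ = [104201642/261350265 234291001/261350265 745697/17423351; 234291001/261350265 727985843/261350265 8300146/17423351; 745697/17423351 8300146/17423351 15781311/17423351]
step 2: x̄ = F·x = [173255072/52270053, -40828226/52270053, -47551208/52270053]
step 2: P̄ = F·P·Fᵀ + Q = [4332444872/261350265 -1108594094/261350265 -920946043/52270053; -1108594094/261350265 1157742473/261350265 294657544/52270053; -920946043/52270053 294657544/52270053 1703066371/52270053]
step 2: y = z − H·x̄ = [-665133548/52270053, 344506007/52270053]
step 2: S = H·P̄·Hᵀ + R = [9412532230/52270053 -424085089/52270053; -424085089/52270053 15036283952/261350265]
step 2: K = P̄·Hᵀ·S⁻¹ = [806981312624/2690455785535 2575951190/538091157107; -254475563711/2690455785535 8151938659/538091157107; -931038456312/2690455785535 -253426762069/538091157107]
step 2: x' = x̄ + K·y = [-1266080206694/2690455785535, 1405310549411/2690455785535, 1048311157477/2690455785535]
step 2: P' = (I − K·H)·P̄ = [1072487870072/2690455785535 2410482297592/2690455785535 113433644799/2690455785535; 2410482297592/2690455785535 7485922456487/2690455785535 1271339390709/2690455785535; 113433644799/2690455785535 1271339390709/2690455785535 2422936766073/2690455785535]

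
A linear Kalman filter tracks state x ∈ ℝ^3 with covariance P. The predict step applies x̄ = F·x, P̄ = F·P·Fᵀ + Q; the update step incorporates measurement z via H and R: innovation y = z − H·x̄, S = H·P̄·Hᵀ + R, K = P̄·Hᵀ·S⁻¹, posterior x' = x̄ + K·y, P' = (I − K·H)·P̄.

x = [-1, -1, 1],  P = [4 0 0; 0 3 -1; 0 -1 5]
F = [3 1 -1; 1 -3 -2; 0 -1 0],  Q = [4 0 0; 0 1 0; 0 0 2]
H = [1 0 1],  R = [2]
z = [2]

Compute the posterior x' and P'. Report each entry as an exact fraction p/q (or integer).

x̄ = F·x = [-5, 0, 1]
P̄ = F·P·Fᵀ + Q = [50 12 -4; 12 40 7; -4 7 5]
y = z − H·x̄ = [6]
S = H·P̄·Hᵀ + R = [49]
K = P̄·Hᵀ·S⁻¹ = [46/49; 19/49; 1/49]
x' = x̄ + K·y = [31/49, 114/49, 55/49]
P' = (I − K·H)·P̄ = [334/49 -286/49 -242/49; -286/49 1599/49 324/49; -242/49 324/49 244/49]

x' = [31/49, 114/49, 55/49]
P' = [334/49 -286/49 -242/49; -286/49 1599/49 324/49; -242/49 324/49 244/49]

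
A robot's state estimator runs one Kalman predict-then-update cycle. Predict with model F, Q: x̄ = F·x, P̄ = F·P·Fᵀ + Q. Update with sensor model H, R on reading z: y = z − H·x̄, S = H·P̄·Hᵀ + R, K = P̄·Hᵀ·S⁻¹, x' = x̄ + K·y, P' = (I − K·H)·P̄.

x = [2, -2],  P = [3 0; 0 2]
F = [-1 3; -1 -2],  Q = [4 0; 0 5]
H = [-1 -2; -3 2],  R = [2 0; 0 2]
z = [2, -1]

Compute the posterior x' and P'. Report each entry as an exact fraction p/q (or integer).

x̄ = F·x = [-8, 2]
P̄ = F·P·Fᵀ + Q = [25 -9; -9 16]
y = z − H·x̄ = [-2, -29]
S = H·P̄·Hᵀ + R = [55 -25; -25 399]
K = P̄·Hᵀ·S⁻¹ = [-2559/10660 -529/2132; -3851/10660 267/2132]
x' = x̄ + K·y = [-3457/10660, -9693/10660]
P' = (I − K·H)·P̄ = [1301/5330 629/5330; 629/5330 1611/5330]

x' = [-3457/10660, -9693/10660]
P' = [1301/5330 629/5330; 629/5330 1611/5330]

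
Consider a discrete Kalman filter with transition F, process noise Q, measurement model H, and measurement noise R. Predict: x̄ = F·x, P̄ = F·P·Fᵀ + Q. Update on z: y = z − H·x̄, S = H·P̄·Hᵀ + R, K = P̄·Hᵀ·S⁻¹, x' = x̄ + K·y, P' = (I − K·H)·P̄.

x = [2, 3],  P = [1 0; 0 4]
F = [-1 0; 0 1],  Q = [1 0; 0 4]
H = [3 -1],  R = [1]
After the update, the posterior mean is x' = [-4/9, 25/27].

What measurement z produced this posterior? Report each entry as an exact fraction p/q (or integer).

x̄ = F·x = [-2, 3]
P̄ = F·P·Fᵀ + Q = [2 0; 0 8]
S = H·P̄·Hᵀ + R = [27]
K = P̄·Hᵀ·S⁻¹ = [2/9; -8/27]
x' − x̄ = [14/9, -56/27] = K·y
y = (KᵀK)⁻¹·Kᵀ·(x' − x̄) = [7]
z = y + H·x̄ = [7] + [-9] = [-2]

z = [-2]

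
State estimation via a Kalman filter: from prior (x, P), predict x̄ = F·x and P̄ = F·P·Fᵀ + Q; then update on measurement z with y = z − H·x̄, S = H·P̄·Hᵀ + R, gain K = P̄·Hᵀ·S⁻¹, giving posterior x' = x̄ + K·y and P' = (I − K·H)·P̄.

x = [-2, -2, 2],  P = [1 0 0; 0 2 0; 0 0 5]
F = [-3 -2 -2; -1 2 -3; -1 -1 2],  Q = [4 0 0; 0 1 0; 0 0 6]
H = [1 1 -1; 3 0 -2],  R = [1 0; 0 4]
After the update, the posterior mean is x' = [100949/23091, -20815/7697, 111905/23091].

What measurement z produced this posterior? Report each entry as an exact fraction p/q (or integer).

z = [-3, 3]

x̄ = F·x = [6, -8, 8]
P̄ = F·P·Fᵀ + Q = [41 25 -13; 25 55 -33; -13 -33 29]
S = H·P̄·Hᵀ + R = [268 387; 387 645]
K = P̄·Hᵀ·S⁻¹ = [-52/179 9359/23091; 142/179 -1981/7697; -84/179 3029/23091]
x' − x̄ = [-37597/23091, 40761/7697, -72823/23091] = K·y
y = (KᵀK)⁻¹·Kᵀ·(x' − x̄) = [7, 1]
z = y + H·x̄ = [7, 1] + [-10, 2] = [-3, 3]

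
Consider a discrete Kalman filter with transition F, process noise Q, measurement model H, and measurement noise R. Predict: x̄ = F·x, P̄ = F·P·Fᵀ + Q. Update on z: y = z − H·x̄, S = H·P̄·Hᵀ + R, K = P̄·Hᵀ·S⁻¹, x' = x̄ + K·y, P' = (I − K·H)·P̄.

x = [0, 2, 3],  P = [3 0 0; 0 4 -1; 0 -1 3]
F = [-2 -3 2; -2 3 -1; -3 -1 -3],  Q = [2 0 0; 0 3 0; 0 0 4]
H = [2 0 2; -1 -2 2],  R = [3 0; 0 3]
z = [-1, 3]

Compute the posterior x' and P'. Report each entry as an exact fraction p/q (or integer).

x' = [66100/79403, -868/293, -104528/79403]
P' = [1910590/79403 -10341/293 -1870843/79403; -10341/293 15591/293 10338/293; -1870843/79403 10338/293 1890241/79403]

x̄ = F·x = [0, 3, -11]
P̄ = F·P·Fᵀ + Q = [74 -39 5; -39 60 23; 5 23 56]
y = z − H·x̄ = [21, 31]
S = H·P̄·Hᵀ + R = [563 150; 150 181]
K = P̄·Hᵀ·S⁻¹ = [26498/79403 -15818/79403; -2/293 -55/293; 12932/79403 16043/79403]
x' = x̄ + K·y = [66100/79403, -868/293, -104528/79403]
P' = (I − K·H)·P̄ = [1910590/79403 -10341/293 -1870843/79403; -10341/293 15591/293 10338/293; -1870843/79403 10338/293 1890241/79403]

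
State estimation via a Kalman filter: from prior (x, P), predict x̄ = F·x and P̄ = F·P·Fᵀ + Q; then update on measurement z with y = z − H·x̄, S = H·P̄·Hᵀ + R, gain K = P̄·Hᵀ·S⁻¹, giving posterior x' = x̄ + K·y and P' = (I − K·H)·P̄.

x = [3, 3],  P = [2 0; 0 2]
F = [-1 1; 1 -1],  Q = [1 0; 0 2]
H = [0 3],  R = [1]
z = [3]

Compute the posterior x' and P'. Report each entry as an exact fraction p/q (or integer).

x̄ = F·x = [0, 0]
P̄ = F·P·Fᵀ + Q = [5 -4; -4 6]
y = z − H·x̄ = [3]
S = H·P̄·Hᵀ + R = [55]
K = P̄·Hᵀ·S⁻¹ = [-12/55; 18/55]
x' = x̄ + K·y = [-36/55, 54/55]
P' = (I − K·H)·P̄ = [131/55 -4/55; -4/55 6/55]

x' = [-36/55, 54/55]
P' = [131/55 -4/55; -4/55 6/55]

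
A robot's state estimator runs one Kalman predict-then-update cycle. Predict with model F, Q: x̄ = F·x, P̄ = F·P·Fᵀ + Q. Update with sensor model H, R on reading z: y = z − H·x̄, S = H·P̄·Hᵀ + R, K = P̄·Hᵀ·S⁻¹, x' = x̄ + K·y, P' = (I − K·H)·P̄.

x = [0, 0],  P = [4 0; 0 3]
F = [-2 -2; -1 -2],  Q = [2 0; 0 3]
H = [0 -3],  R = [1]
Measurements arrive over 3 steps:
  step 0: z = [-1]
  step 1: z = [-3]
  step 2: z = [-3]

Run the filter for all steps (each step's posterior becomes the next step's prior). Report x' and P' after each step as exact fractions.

step 0: x̄ = F·x = [0, 0]
step 0: P̄ = F·P·Fᵀ + Q = [30 20; 20 19]
step 0: y = z − H·x̄ = [-1]
step 0: S = H·P̄·Hᵀ + R = [172]
step 0: K = P̄·Hᵀ·S⁻¹ = [-15/43; -57/172]
step 0: x' = x̄ + K·y = [15/43, 57/172]
step 0: P' = (I − K·H)·P̄ = [390/43 5/43; 5/43 19/172]
step 1: x̄ = F·x = [-117/86, -87/86]
step 1: P̄ = F·P·Fᵀ + Q = [1705/43 829/43; 829/43 558/43]
step 1: y = z − H·x̄ = [-519/86]
step 1: S = H·P̄·Hᵀ + R = [5065/43]
step 1: K = P̄·Hᵀ·S⁻¹ = [-2487/5065; -1674/5065]
step 1: x' = x̄ + K·y = [8118/5065, 9957/10130]
step 1: P' = (I − K·H)·P̄ = [56992/5065 829/5065; 829/5065 558/5065]
step 2: x̄ = F·x = [-26193/5065, -3615/1013]
step 2: P̄ = F·P·Fᵀ + Q = [246962/5065 24238/1013; 24238/1013 15547/1013]
step 2: y = z − H·x̄ = [-13884/1013]
step 2: S = H·P̄·Hᵀ + R = [140936/1013]
step 2: K = P̄·Hᵀ·S⁻¹ = [-36357/70468; -46641/140936]
step 2: x' = x̄ + K·y = [167358/88085, 34077/35234]
step 2: P' = (I − K·H)·P̄ = [2065451/176170 12119/70468; 12119/70468 15547/140936]

step 0: x' = [15/43, 57/172], P' = [390/43 5/43; 5/43 19/172]
step 1: x' = [8118/5065, 9957/10130], P' = [56992/5065 829/5065; 829/5065 558/5065]
step 2: x' = [167358/88085, 34077/35234], P' = [2065451/176170 12119/70468; 12119/70468 15547/140936]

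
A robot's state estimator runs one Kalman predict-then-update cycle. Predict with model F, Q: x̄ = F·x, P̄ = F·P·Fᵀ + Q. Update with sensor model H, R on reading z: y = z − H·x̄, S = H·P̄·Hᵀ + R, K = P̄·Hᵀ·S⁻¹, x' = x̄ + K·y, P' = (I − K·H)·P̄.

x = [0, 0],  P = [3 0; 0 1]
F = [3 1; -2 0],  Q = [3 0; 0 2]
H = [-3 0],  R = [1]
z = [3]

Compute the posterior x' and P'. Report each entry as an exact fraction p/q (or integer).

x' = [-279/280, 81/140]
P' = [31/280 -9/140; -9/140 251/70]

x̄ = F·x = [0, 0]
P̄ = F·P·Fᵀ + Q = [31 -18; -18 14]
y = z − H·x̄ = [3]
S = H·P̄·Hᵀ + R = [280]
K = P̄·Hᵀ·S⁻¹ = [-93/280; 27/140]
x' = x̄ + K·y = [-279/280, 81/140]
P' = (I − K·H)·P̄ = [31/280 -9/140; -9/140 251/70]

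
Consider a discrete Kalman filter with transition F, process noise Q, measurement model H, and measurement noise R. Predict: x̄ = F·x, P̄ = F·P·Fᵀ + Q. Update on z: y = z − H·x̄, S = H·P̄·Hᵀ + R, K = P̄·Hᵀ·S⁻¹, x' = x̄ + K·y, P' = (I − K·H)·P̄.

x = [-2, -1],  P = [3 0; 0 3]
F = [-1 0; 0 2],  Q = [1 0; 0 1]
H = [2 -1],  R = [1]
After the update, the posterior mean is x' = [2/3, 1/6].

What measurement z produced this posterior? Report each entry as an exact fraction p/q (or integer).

z = [1]

x̄ = F·x = [2, -2]
P̄ = F·P·Fᵀ + Q = [4 0; 0 13]
S = H·P̄·Hᵀ + R = [30]
K = P̄·Hᵀ·S⁻¹ = [4/15; -13/30]
x' − x̄ = [-4/3, 13/6] = K·y
y = (KᵀK)⁻¹·Kᵀ·(x' − x̄) = [-5]
z = y + H·x̄ = [-5] + [6] = [1]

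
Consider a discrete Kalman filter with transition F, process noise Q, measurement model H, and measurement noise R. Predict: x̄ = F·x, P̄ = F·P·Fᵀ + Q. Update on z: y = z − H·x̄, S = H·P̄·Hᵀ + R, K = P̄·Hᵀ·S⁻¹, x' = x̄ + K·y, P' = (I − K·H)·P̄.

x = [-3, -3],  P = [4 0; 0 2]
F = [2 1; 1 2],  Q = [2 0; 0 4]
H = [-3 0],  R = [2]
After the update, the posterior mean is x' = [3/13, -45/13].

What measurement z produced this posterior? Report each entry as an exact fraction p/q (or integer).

z = [-1]

x̄ = F·x = [-9, -9]
P̄ = F·P·Fᵀ + Q = [20 12; 12 16]
S = H·P̄·Hᵀ + R = [182]
K = P̄·Hᵀ·S⁻¹ = [-30/91; -18/91]
x' − x̄ = [120/13, 72/13] = K·y
y = (KᵀK)⁻¹·Kᵀ·(x' − x̄) = [-28]
z = y + H·x̄ = [-28] + [27] = [-1]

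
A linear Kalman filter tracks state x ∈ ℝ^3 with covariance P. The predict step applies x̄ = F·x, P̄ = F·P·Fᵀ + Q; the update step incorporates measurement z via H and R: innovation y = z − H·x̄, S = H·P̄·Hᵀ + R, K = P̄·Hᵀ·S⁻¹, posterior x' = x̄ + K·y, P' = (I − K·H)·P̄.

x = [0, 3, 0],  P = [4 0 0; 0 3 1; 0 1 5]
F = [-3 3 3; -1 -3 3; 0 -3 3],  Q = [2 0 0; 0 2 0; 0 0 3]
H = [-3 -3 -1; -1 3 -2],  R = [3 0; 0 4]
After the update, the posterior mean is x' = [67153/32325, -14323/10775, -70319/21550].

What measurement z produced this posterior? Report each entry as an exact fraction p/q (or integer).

z = [1, 1]

x̄ = F·x = [9, -9, -9]
P̄ = F·P·Fᵀ + Q = [128 30 18; 30 60 54; 18 54 57]
S = H·P̄·Hᵀ + R = [2724 66; 66 144]
K = P̄·Hᵀ·S⁻¹ = [-5497/32325 -14092/32325; -1373/10775 3772/10775; -1147/10775 5541/21550]
x' − x̄ = [-223772/32325, 82652/10775, 123631/21550] = K·y
y = (KᵀK)⁻¹·Kᵀ·(x' − x̄) = [-8, 19]
z = y + H·x̄ = [-8, 19] + [9, -18] = [1, 1]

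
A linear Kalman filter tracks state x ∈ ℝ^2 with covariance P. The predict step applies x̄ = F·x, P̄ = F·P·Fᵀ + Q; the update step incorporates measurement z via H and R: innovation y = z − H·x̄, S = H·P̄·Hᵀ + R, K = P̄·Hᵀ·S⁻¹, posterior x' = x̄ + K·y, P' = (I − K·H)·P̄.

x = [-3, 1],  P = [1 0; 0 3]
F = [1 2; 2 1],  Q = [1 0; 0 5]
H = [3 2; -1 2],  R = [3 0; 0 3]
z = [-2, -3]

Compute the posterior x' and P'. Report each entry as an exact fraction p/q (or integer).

x' = [541/1513, -2365/1513]
P' = [2622/7565 -1176/7565; -1176/7565 3228/7565]

x̄ = F·x = [-1, -5]
P̄ = F·P·Fᵀ + Q = [14 8; 8 12]
y = z − H·x̄ = [11, 6]
S = H·P̄·Hᵀ + R = [273 38; 38 33]
K = P̄·Hᵀ·S⁻¹ = [1838/7565 -1658/7565; 976/7565 2544/7565]
x' = x̄ + K·y = [541/1513, -2365/1513]
P' = (I − K·H)·P̄ = [2622/7565 -1176/7565; -1176/7565 3228/7565]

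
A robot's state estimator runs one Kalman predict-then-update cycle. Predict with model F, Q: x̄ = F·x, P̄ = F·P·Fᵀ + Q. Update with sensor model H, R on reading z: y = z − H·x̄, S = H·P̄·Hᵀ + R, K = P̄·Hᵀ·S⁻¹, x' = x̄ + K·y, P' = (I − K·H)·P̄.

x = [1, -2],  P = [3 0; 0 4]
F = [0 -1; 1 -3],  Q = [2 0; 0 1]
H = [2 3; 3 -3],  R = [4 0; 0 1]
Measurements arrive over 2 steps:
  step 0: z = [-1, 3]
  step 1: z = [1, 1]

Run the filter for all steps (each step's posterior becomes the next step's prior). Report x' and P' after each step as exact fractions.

step 0: x' = [2186/5731, -3371/5731], P' = [1086/5731 732/5731; 732/5731 1000/5731]
step 1: x' = [3168365/6287299, 1409303/6287299], P' = [1127418/6287299 727452/6287299; 727452/6287299 1003540/6287299]

step 0: x̄ = F·x = [2, 7]
step 0: P̄ = F·P·Fᵀ + Q = [6 12; 12 40]
step 0: y = z − H·x̄ = [-26, 18]
step 0: S = H·P̄·Hᵀ + R = [532 -288; -288 199]
step 0: K = P̄·Hᵀ·S⁻¹ = [1092/5731 1062/5731; 1116/5731 -804/5731]
step 0: x' = x̄ + K·y = [2186/5731, -3371/5731]
step 0: P' = (I − K·H)·P̄ = [1086/5731 732/5731; 732/5731 1000/5731]
step 1: x̄ = F·x = [3371/5731, 12299/5731]
step 1: P̄ = F·P·Fᵀ + Q = [12462/5731 2268/5731; 2268/5731 11425/5731]
step 1: y = z − H·x̄ = [-37908/5731, 32515/5731]
step 1: S = H·P̄·Hᵀ + R = [202813/5731 -21249/5731; -21249/5731 179890/5731]
step 1: K = P̄·Hᵀ·S⁻¹ = [1109298/6287299 1199898/6287299; 1116381/6287299 -828264/6287299]
step 1: x' = x̄ + K·y = [3168365/6287299, 1409303/6287299]
step 1: P' = (I − K·H)·P̄ = [1127418/6287299 727452/6287299; 727452/6287299 1003540/6287299]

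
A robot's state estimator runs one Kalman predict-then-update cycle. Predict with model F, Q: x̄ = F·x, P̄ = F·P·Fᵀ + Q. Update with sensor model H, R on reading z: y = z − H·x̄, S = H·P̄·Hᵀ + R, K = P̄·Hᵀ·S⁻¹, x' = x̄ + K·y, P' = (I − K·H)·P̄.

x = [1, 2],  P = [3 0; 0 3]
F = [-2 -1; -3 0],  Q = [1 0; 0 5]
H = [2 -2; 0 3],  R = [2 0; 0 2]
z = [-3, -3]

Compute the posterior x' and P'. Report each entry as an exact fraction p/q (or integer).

x̄ = F·x = [-4, -3]
P̄ = F·P·Fᵀ + Q = [16 18; 18 32]
y = z − H·x̄ = [-1, 6]
S = H·P̄·Hᵀ + R = [50 -84; -84 290]
K = P̄·Hᵀ·S⁻¹ = [844/1861 591/1861; -14/1861 612/1861]
x' = x̄ + K·y = [-4742/1861, -1897/1861]
P' = (I − K·H)·P̄ = [1238/1861 394/1861; 394/1861 408/1861]

x' = [-4742/1861, -1897/1861]
P' = [1238/1861 394/1861; 394/1861 408/1861]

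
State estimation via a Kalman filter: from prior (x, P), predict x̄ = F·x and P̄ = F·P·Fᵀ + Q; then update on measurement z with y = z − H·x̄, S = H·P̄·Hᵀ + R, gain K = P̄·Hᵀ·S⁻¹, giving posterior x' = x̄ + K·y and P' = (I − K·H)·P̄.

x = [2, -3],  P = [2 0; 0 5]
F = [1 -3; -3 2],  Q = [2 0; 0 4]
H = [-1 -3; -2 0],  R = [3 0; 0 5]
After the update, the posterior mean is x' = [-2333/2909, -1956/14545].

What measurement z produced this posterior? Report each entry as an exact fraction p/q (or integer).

z = [1, 2]

x̄ = F·x = [11, -12]
P̄ = F·P·Fᵀ + Q = [49 -36; -36 42]
S = H·P̄·Hᵀ + R = [214 -118; -118 201]
K = P̄·Hᵀ·S⁻¹ = [59/5818 -1401/2909; -4797/14545 2394/14545]
x' − x̄ = [-34332/2909, 172584/14545] = K·y
y = (KᵀK)⁻¹·Kᵀ·(x' − x̄) = [-24, 24]
z = y + H·x̄ = [-24, 24] + [25, -22] = [1, 2]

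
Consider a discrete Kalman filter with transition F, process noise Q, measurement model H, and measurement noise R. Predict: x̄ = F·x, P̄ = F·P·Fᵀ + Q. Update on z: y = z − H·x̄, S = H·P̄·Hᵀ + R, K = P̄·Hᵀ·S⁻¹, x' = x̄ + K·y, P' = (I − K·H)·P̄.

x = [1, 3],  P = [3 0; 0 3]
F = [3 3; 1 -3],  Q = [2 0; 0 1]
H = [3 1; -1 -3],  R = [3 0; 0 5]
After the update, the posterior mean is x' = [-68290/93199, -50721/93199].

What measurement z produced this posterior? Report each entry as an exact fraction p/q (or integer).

x̄ = F·x = [12, -8]
P̄ = F·P·Fᵀ + Q = [56 -18; -18 31]
S = H·P̄·Hᵀ + R = [430 -81; -81 232]
K = P̄·Hᵀ·S⁻¹ = [34638/93199 11290/93199; -11411/93199 -34113/93199]
x' − x̄ = [-1186678/93199, 694871/93199] = K·y
y = (KᵀK)⁻¹·Kᵀ·(x' − x̄) = [-31, -10]
z = y + H·x̄ = [-31, -10] + [28, 12] = [-3, 2]

z = [-3, 2]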